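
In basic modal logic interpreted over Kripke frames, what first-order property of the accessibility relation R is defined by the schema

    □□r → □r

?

Density

Suppose □□r→□r is valid. Take Rxy and set V(r)={w : xR²w}. Then □□r at x, so □r at x, so r at y, i.e. ∃z(Rxz∧Rzy).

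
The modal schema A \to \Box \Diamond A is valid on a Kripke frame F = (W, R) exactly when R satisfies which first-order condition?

symmetry

This schema is the B axiom.
It corresponds to symmetry: \forall x \forall y (Rxy \to Ryx).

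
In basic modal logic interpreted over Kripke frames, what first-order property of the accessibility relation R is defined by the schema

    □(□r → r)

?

Suppose □(□r→r) is valid. Take Rxy and set V(r)={w : Ryw}. Then at y, □r holds; since □(□r→r) at x, □r→r at y, so r at y, i.e. Ryy.
Conversely, any frame satisfying ∀x ∀y (Rxy → Ryy) validates the schema.
So the correspondent is shift-reflexivity.

shift-reflexivity: ∀x ∀y (Rxy → Ryy)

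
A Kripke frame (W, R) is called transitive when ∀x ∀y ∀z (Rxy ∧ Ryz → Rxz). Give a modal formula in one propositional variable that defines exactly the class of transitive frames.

A defining formula is □q → □□q (the 4 axiom).
Suppose □q→□□q is valid. Take Rxy, Ryz and set V(q)={w : Rxw}. Then □q at x, so □□q at x, so □q at y, so q at z, i.e. Rxz.

□q → □□q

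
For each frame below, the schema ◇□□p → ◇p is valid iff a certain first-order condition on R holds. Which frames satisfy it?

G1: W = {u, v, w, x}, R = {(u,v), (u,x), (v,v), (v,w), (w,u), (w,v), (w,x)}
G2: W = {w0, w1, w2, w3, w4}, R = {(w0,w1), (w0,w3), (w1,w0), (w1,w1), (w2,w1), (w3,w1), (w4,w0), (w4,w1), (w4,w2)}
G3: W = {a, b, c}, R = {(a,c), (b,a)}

Frame correspondent (Sahlqvist): ∀x ∀y (xRy → ∃w (yR²w ∧ xRw)) — i.e. a generalized confluence (Geach) condition.
G1: fails — uRx but no t with xR²t and uRt.
G2: holds.
G3: fails — aRc but no w with cR²w and aRw.

G2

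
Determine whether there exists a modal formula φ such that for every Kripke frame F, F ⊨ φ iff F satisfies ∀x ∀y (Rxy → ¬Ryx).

No — not modally definable

If a class were modally definable it would be closed under surjective bounded morphisms (Goldblatt–Thomason).
The 5-cycle (worlds 0,1,2,3,4 with 0→1→2→3→4→0) is asymmetric. Mapping every world to a single reflexive point • is a surjective bounded morphism, and the reflexive point is not asymmetric (R•• but asymmetry requires ¬R••).
So the class is not modally definable.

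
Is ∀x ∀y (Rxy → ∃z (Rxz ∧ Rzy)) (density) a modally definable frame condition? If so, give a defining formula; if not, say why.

Yes, by □□r → □r

Yes: it is density, defined by the C4 schema □□r → □r.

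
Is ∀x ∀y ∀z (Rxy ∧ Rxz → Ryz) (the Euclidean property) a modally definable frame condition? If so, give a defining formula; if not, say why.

Yes — defined by ◇r → □◇r

The condition is the Euclidean property. A defining modal formula is ◇r → □◇r.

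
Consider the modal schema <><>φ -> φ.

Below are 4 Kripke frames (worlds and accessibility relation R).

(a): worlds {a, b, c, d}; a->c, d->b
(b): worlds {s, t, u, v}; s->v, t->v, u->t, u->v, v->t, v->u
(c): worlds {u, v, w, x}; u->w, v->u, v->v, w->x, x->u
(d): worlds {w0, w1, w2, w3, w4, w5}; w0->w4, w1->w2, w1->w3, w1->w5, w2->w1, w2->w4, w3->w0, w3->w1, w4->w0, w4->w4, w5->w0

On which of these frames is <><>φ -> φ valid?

(a)

The schema corresponds to a generalized confluence (Geach) condition: forall x forall y (x R^2 y -> exists w (y = w & x = w)).
(a): holds.
(b): fails — sR²t but t ≠ s.
(c): fails — uR²x but x ≠ u.
(d): fails — w0R²w4 but w4 ≠ w0.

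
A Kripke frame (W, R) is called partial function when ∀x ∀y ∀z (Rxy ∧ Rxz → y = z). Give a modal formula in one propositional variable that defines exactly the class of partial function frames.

◇r → □r

A defining formula is ◇r → □r (the CD axiom).
Suppose ◇r→□r is valid. Take Rxy, Rxz and set V(r)={y}. Then ◇r at x, so □r at x, so r at z, i.e. z=y.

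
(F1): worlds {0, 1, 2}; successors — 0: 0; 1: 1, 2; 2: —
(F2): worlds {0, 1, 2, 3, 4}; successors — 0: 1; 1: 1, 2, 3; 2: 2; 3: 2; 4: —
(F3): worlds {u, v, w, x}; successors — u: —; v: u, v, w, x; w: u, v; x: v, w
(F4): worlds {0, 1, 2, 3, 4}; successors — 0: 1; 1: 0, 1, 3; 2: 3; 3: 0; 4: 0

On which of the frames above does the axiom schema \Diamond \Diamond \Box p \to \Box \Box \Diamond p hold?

(F2)

This is the axiom for a generalized confluence (Geach) condition; its first-order frame correspondent is \forall x \forall y \forall z ((x R^2 y \wedge x R^2 z) \to \exists w (yRw \wedge zRw)).
(F1): fails — 1R²1, 1R²2 but no w with 1Rw and 2Rw.
(F2): condition met.
(F3): fails — vR²u, vR²u but no t with uRt and uRt.
(F4): fails — 0R²0, 0R²3 but no w with 0Rw and 3Rw.
Valid on: (F2).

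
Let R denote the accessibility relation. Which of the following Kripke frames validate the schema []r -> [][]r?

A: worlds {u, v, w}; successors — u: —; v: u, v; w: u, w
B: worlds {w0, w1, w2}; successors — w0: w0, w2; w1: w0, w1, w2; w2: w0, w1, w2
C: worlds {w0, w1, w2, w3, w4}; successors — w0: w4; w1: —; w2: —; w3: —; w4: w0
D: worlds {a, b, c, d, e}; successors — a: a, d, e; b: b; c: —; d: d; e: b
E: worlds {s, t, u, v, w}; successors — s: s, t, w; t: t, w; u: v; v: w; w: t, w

This is the axiom for transitivity; its first-order frame correspondent is forall x forall y forall z (Rxy & Ryz -> Rxz).
A: condition met.
B: fails — Rw0w2 and Rw2w1 but not Rw0w1.
C: fails — Rw4w0 and Rw0w4 but not Rw4w4.
D: fails — Rae and Reb but not Rab.
E: fails — Ruv and Rvw but not Ruw.

A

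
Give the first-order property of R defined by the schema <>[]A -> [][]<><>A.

forall x forall y forall z ((xRy & x R^2 z) -> exists w (yRw & z R^2 w))

This is a Sahlqvist (Geach-type) schema ◇^1□^1A → □^2◇^2A.
Minimal-valuation argument: fix x; take any y with xR^1y and any z with xR^2z. Set V(A) to the set of worlds R-reachable from y in exactly 1 step. Then □^1A holds at y, so the antecedent holds at x; validity forces ◇^2A at z, giving a w with zR^2w and yR^1w.
First-order correspondent: forall x forall y forall z ((xRy & x R^2 z) -> exists w (yRw & z R^2 w)).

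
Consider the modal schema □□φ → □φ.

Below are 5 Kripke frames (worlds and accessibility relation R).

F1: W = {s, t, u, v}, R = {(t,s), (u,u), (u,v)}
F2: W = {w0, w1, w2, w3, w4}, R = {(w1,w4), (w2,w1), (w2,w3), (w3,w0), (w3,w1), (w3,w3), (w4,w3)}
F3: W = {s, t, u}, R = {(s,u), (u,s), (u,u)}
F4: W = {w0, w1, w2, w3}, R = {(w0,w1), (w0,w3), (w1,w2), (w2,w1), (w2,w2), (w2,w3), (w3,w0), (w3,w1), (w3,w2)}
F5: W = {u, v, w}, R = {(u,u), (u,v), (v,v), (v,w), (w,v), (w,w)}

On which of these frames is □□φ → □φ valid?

F3, F5

The schema corresponds to density: ∀x ∀y (Rxy → ∃z (Rxz ∧ Rzy)).
F1: fails — Rts but no z with Rtz and Rzs.
F2: fails — Rw1w4 but no z with Rw1z and Rzw4.
F3: holds.
F4: fails — Rw3w0 but no z with Rw3z and Rzw0.
F5: holds.
Valid on: F3, F5.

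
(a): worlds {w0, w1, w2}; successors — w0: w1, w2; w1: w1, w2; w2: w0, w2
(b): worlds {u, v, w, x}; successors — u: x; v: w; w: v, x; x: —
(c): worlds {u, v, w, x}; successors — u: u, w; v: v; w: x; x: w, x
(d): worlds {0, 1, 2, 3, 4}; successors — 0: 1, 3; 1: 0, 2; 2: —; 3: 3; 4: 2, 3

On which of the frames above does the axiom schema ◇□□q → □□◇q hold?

(a), (c)

The schema corresponds to a generalized confluence (Geach) condition: ∀x ∀y ∀z ((xRy ∧ xR²z) → ∃w (yR²w ∧ zRw)).
(a): condition met.
(b): fails — vRw, vR²x but no t with wR²t and xRt.
(c): condition met.
(d): fails — 0R1, 0R²2 but no w with 1R²w and 2Rw.
Valid on: (a), (c).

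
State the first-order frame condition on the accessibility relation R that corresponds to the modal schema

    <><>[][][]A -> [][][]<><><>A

forall x forall y forall z ((x R^2 y & x R^3 z) -> exists w (y R^3 w & z R^3 w))

This is a Sahlqvist (Geach-type) schema ◇^2□^3A → □^3◇^3A.
Minimal-valuation argument: fix x; take any y with xR^2y and any z with xR^3z. Set V(A) to the set of worlds R-reachable from y in exactly 3 steps. Then □^3A holds at y, so the antecedent holds at x; validity forces ◇^3A at z, giving a w with zR^3w and yR^3w.
First-order correspondent: forall x forall y forall z ((x R^2 y & x R^3 z) -> exists w (y R^3 w & z R^3 w)).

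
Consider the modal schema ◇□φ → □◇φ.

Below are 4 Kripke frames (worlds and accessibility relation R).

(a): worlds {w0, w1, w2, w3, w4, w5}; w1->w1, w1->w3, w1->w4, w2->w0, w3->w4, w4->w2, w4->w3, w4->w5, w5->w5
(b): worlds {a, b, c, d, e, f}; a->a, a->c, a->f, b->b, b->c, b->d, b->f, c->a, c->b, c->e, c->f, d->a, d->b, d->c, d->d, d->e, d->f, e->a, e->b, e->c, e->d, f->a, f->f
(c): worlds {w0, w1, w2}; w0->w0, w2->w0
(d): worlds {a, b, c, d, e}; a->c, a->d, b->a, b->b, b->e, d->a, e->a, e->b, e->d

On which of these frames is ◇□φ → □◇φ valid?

(b), (c)

This is the axiom for convergence; its first-order frame correspondent is ∀x ∀y ∀z (Rxy ∧ Rxz → ∃w (Ryw ∧ Rzw)).
(a): fails — Rw1w3 and Rw1w4 but w3 and w4 have no common successor.
(b): holds.
(c): holds.
(d): fails — Rac and Rac but c and c have no common successor.
Valid on: (b), (c).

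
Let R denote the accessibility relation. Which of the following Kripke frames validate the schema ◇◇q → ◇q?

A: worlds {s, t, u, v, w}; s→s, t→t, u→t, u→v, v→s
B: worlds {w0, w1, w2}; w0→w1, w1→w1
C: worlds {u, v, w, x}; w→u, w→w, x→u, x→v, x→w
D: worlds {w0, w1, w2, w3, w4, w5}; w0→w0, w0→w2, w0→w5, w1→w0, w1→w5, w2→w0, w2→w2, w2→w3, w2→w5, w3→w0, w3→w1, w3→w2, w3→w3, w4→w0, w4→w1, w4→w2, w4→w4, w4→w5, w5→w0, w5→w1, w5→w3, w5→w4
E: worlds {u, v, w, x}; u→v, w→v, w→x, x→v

Frame correspondent (Sahlqvist): ∀x ∀y ∀z (Rxy ∧ Ryz → Rxz) — i.e. transitivity.
A: fails — Ruv and Rvs but not Rus.
B: holds.
C: holds.
D: fails — Rw3w1 and Rw1w5 but not Rw3w5.
E: holds.
Valid on: B, C, E.

B, C, E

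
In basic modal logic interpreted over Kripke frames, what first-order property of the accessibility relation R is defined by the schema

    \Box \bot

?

emptiness of R

□⊥ is valid iff no world has any successor (otherwise □⊥ fails at any world with one).
Conversely, on a frame with emptiness of R the schema holds at every world under every valuation.
Frame condition: \forall x \forall y \neg Rxy.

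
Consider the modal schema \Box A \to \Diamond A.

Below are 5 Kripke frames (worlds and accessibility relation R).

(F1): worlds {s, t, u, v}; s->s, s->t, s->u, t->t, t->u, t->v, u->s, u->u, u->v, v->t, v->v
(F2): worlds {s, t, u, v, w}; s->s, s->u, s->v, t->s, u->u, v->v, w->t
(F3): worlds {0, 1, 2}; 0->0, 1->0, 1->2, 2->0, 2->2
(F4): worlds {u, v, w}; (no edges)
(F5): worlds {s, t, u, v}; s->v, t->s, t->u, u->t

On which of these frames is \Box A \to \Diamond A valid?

The schema corresponds to seriality: \forall x \exists y Rxy.
(F1): ✓.
(F2): ✓.
(F3): ✓.
(F4): fails — world u has no successor.
(F5): fails — world v has no successor.
Valid on: (F1), (F2), (F3).

(F1), (F2), (F3)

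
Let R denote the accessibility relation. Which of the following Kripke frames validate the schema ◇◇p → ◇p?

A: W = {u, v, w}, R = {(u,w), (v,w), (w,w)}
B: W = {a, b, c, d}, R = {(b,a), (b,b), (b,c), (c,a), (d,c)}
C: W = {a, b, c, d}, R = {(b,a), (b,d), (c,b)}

A

Frame correspondent (Sahlqvist): ∀x ∀y ∀z (Rxy ∧ Ryz → Rxz) — i.e. transitivity.
A: holds.
B: fails — Rdc and Rca but not Rda.
C: fails — Rcb and Rba but not Rca.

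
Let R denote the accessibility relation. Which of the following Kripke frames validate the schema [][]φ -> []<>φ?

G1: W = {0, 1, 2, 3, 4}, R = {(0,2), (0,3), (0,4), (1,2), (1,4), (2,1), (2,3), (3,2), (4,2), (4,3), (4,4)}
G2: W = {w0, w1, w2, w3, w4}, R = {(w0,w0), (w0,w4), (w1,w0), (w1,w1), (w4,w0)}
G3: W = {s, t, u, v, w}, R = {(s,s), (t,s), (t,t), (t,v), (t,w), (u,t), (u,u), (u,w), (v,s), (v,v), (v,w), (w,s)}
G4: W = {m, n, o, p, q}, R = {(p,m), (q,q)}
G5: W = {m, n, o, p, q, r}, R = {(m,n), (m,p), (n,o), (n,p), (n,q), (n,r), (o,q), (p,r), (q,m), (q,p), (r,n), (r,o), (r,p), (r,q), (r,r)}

G1, G2, G3, G5

The schema corresponds to a generalized confluence (Geach) condition: forall x forall z (xRz -> exists w (x R^2 w & zRw)).
G1: ✓.
G2: ✓.
G3: ✓.
G4: fails — pRm but no w with pR²w and mRw.
G5: ✓.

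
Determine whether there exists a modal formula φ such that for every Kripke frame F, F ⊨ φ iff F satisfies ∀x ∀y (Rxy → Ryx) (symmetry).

This is a Sahlqvist condition; the B axiom p → □◇p defines it.

Yes — defined by p → □◇p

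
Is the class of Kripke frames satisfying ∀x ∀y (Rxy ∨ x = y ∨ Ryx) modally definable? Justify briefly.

If a class were modally definable it would be closed under disjoint unions (Goldblatt–Thomason).
Take 3 disjoint single-world reflexive frames: each is trivially connected, but their disjoint union has 3 worlds with no edge between distinct components, so it is not connected.
Hence connectedness of R is not modally definable.

No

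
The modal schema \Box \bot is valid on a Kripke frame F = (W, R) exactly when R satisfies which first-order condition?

Emptiness of R

□⊥ is valid iff no world has any successor (otherwise □⊥ fails at any world with one).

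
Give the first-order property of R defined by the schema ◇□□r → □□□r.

This is a Sahlqvist (Geach-type) schema ◇^1□^2r → □^3◇^0r.
Minimal-valuation argument: fix x; take any y with xR^1y and any z with xR^3z. Set V(r) to the set of worlds R-reachable from y in exactly 2 steps. Then □^2r holds at y, so the antecedent holds at x; validity forces ◇^0r at z, giving a w with zR^0w and yR^2w.
First-order correspondent: ∀x ∀y ∀z ((xRy ∧ xR³z) → ∃w (yR²w ∧ z = w)).

∀x ∀y ∀z ((xRy ∧ xR³z) → ∃w (yR²w ∧ z = w))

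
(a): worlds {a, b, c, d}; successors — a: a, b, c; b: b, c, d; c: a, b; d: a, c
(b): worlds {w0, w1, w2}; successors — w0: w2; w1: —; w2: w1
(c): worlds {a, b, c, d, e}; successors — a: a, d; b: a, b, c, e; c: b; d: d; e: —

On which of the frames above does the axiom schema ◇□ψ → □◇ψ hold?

(a)

The schema corresponds to convergence: ∀x ∀y ∀z (Rxy ∧ Rxz → ∃w (Ryw ∧ Rzw)).
(a): holds.
(b): fails — Rw2w1 and Rw2w1 but w1 and w1 have no common successor.
(c): fails — Rbc and Rba but c and a have no common successor.
Valid on: (a).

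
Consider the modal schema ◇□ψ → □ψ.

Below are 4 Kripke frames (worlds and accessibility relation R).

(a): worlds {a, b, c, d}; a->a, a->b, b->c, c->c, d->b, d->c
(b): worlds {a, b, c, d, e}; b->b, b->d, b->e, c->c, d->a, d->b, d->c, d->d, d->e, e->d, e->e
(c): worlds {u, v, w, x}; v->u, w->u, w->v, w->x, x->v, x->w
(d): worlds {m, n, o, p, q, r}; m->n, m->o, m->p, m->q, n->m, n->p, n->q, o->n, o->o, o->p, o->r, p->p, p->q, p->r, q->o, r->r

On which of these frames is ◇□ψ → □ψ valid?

Frame correspondent (Sahlqvist): ∀x ∀y ∀z (Rxy ∧ Rxz → Ryz) — i.e. the Euclidean property.
(a): fails — Rab and Rab but not Rbb.
(b): fails — Rbe and Rbb but not Reb.
(c): fails — Rvu and Rvu but not Ruu.
(d): fails — Rmo and Rmq but not Roq.

none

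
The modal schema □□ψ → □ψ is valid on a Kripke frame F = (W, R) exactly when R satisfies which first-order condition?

density: ∀x ∀y (Rxy → ∃z (Rxz ∧ Rzy))

Suppose □□ψ→□ψ is valid. Take Rxy and set V(ψ)={w : xR²w}. Then □□ψ at x, so □ψ at x, so ψ at y, i.e. ∃z(Rxz∧Rzy).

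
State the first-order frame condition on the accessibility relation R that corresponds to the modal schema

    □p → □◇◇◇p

∀x ∀z (xRz → ∃w (xRw ∧ zR³w))

This is a Sahlqvist (Geach-type) schema ◇^0□^1p → □^1◇^3p.
Minimal-valuation argument: fix x; take any y with xR^0y and any z with xR^1z. Set V(p) to the set of worlds R-reachable from y in exactly 1 step. Then □^1p holds at y, so the antecedent holds at x; validity forces ◇^3p at z, giving a w with zR^3w and yR^1w.
First-order correspondent: ∀x ∀z (xRz → ∃w (xRw ∧ zR³w)).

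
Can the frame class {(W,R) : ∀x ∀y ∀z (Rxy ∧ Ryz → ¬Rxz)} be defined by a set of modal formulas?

Not definable by any modal formula

Any modally definable frame class is closed under surjective bounded morphisms.
The 3-cycle (worlds w0,w1,w2 with w0→w1→w2→w0) is intransitive. Mapping every world to a single reflexive point • is a surjective bounded morphism; the reflexive point is not intransitive (R••∧R•• but R••).
Hence intransitivity is not modally definable.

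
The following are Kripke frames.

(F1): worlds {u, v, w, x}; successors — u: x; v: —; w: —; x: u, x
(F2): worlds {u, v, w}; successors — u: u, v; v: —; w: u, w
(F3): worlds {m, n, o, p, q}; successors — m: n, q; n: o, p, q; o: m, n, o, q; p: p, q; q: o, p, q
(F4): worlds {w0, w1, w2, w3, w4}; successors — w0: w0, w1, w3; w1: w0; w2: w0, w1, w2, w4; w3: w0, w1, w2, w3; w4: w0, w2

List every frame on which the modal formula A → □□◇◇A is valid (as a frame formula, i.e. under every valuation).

Frame correspondent (Sahlqvist): ∀x ∀z (xR²z → ∃w (x = w ∧ zR²w)) — i.e. a generalized confluence (Geach) condition.
(F1): ✓.
(F2): fails — uR²v but no t with u=t and vR²t.
(F3): fails — mR²p but no w with m=w and pR²w.
(F4): fails — w2R²w1 but no w with w2=w and w1R²w.

(F1)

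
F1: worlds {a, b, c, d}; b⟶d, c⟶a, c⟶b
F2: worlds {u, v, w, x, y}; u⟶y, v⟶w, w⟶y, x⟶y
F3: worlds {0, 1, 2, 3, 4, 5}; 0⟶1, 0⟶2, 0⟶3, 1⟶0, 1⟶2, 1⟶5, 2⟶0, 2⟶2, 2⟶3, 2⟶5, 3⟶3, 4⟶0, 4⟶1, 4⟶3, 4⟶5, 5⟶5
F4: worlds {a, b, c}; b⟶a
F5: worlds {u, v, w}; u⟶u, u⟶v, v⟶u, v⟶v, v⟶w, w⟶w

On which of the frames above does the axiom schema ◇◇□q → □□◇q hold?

Frame correspondent (Sahlqvist): ∀x ∀y ∀z ((xR²y ∧ xR²z) → ∃w (yRw ∧ zRw)) — i.e. a generalized confluence (Geach) condition.
F1: fails — cR²d, cR²d but no w with dRw and dRw.
F2: fails — vR²y, vR²y but no t with yRt and yRt.
F3: fails — 0R²0, 0R²5 but no w with 0Rw and 5Rw.
F4: holds.
F5: fails — uR²u, uR²w but no t with uRt and wRt.

F4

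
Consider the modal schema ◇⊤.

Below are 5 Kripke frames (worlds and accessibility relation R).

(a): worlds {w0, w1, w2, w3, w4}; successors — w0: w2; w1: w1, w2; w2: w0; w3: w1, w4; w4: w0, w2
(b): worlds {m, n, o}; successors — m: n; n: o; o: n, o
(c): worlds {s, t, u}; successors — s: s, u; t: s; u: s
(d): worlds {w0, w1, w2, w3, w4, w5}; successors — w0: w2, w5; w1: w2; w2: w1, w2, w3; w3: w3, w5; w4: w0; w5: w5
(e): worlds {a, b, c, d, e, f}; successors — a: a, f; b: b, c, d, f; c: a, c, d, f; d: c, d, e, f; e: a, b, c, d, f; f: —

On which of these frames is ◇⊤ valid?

Frame correspondent (Sahlqvist): ∀x ∃y Rxy — i.e. seriality.
(a): ✓.
(b): ✓.
(c): ✓.
(d): ✓.
(e): fails — world f has no successor.

(a), (b), (c), (d)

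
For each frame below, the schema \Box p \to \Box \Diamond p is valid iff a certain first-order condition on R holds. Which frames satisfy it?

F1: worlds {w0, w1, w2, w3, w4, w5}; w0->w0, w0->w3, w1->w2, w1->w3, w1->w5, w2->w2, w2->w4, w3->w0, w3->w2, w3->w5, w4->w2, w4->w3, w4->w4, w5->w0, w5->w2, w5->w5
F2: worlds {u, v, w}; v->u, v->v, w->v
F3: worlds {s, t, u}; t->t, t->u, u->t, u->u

Frame correspondent (Sahlqvist): \forall x \forall z (xRz \to \exists w (xRw \wedge zRw)) — i.e. a generalized confluence (Geach) condition.
F1: condition met.
F2: fails — vRu but no t with vRt and uRt.
F3: condition met.
Valid on: F1, F3.

F1, F3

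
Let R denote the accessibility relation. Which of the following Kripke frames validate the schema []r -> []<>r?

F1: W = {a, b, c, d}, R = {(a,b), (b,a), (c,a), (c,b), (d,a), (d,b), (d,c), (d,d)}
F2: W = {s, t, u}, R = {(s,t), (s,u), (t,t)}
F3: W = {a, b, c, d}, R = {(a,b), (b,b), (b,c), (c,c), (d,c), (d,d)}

This is the axiom for a generalized confluence (Geach) condition; its first-order frame correspondent is forall x forall z (xRz -> exists w (xRw & zRw)).
F1: fails — aRb but no w with aRw and bRw.
F2: fails — sRu but no w with sRw and uRw.
F3: condition met.
Valid on: F3.

F3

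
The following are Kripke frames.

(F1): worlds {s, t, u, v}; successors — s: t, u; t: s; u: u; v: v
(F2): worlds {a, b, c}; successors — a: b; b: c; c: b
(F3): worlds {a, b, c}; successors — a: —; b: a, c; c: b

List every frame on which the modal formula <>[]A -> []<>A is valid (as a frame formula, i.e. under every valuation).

(F2)

Frame correspondent (Sahlqvist): forall x forall y forall z (Rxy & Rxz -> exists w (Ryw & Rzw)) — i.e. convergence.
(F1): fails — Rsu and Rst but u and t have no common successor.
(F2): condition met.
(F3): fails — Rba and Rba but a and a have no common successor.
Valid on: (F2).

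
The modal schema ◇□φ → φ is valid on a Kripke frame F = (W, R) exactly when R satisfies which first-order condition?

Replacing φ by ¬φ and contraposing gives the equivalent schema φ → □◇φ.
Suppose φ→□◇φ is valid. Take Rxy and set V(φ)={x}. Then φ at x, so □◇φ at x, so ◇φ at y, so some z with Ryz has φ; z=x, i.e. Ryx.
Conversely, any frame satisfying ∀x ∀y (Rxy → Ryx) validates the schema.
So the correspondent is symmetry.

symmetry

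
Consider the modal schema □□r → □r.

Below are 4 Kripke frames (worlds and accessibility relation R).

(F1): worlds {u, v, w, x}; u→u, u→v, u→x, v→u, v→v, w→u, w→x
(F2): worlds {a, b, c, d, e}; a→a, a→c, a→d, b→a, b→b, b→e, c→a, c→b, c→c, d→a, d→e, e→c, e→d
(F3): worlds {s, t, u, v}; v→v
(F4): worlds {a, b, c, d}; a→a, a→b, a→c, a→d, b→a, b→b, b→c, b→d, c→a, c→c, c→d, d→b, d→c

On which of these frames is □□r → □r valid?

(F1), (F3), (F4)

This is the axiom for density; its first-order frame correspondent is ∀x ∀y (Rxy → ∃z (Rxz ∧ Rzy)).
(F1): holds.
(F2): fails — Rde but no z with Rdz and Rze.
(F3): holds.
(F4): holds.
Valid on: (F1), (F3), (F4).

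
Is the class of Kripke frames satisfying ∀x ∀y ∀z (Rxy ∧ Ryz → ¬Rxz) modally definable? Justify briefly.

Any modally definable frame class is closed under surjective bounded morphisms.
The 3-cycle (worlds s,t,u with s→t→u→s) is intransitive. Mapping every world to a single reflexive point • is a surjective bounded morphism; the reflexive point is not intransitive (R••∧R•• but R••).
So no modal formula (or set of formulas) defines exactly the intransitive frames.

Not modally definable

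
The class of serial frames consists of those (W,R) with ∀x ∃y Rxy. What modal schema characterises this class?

□r → ◇r

This is seriality; the standard corresponding axiom is D: □r → ◇r.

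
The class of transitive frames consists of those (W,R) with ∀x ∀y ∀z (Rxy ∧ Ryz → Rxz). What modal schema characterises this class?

This is transitivity; the standard corresponding axiom is 4: □ψ → □□ψ.
Suppose □ψ→□□ψ is valid. Take Rxy, Ryz and set V(ψ)={w : Rxw}. Then □ψ at x, so □□ψ at x, so □ψ at y, so ψ at z, i.e. Rxz.

□ψ → □□ψ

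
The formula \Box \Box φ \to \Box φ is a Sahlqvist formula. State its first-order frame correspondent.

Suppose □□φ→□φ is valid. Take Rxy and set V(φ)={w : xR²w}. Then □□φ at x, so □φ at x, so φ at y, i.e. ∃z(Rxz∧Rzy).

Density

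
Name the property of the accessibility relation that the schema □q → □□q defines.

Transitivity

Suppose □q→□□q is valid. Take Rxy, Ryz and set V(q)={w : Rxw}. Then □q at x, so □□q at x, so □q at y, so q at z, i.e. Rxz.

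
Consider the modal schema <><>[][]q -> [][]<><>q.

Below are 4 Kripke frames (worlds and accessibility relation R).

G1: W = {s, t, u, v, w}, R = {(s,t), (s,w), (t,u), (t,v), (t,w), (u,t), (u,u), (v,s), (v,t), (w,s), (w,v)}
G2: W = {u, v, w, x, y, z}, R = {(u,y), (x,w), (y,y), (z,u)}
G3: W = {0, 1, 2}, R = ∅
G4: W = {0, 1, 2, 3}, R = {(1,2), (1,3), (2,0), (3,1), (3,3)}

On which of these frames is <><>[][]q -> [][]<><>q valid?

G1, G2, G3

Frame correspondent (Sahlqvist): forall x forall y forall z ((x R^2 y & x R^2 z) -> exists w (y R^2 w & z R^2 w)) — i.e. a generalized confluence (Geach) condition.
G1: holds.
G2: holds.
G3: holds.
G4: fails — 1R²0, 1R²0 but no w with 0R²w and 0R²w.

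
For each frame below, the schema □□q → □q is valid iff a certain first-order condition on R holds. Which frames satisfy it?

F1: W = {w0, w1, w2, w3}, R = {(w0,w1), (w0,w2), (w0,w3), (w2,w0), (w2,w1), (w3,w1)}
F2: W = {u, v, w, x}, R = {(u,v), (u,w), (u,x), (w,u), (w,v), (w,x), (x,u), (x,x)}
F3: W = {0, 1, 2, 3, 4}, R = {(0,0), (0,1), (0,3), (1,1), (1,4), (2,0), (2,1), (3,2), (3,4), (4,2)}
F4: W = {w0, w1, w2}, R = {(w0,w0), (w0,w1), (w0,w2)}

F4

This is the axiom for density; its first-order frame correspondent is ∀x ∀y (Rxy → ∃z (Rxz ∧ Rzy)).
F1: fails — Rw3w1 but no z with Rw3z and Rzw1.
F2: fails — Ruw but no z with Ruz and Rzw.
F3: fails — R34 but no z with R3z and Rz4.
F4: satisfies the condition.
Valid on: F4.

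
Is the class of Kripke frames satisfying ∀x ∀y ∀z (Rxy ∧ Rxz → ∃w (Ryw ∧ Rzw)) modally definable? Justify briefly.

Definable; ◇□p → □◇p defines it

This is a Sahlqvist condition; the .2 axiom ◇□p → □◇p defines it.
Suppose ◇□p→□◇p is valid. Take Rxy, Rxz and set V(p)={w : Ryw}. Then □p at y so ◇□p at x, so □◇p at x, so ◇p at z, giving w with Rzw and Ryw.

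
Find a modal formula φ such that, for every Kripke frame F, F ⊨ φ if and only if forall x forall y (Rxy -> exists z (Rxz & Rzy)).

□□ψ → □ψ

This is density; the standard corresponding axiom is C4: □□ψ → □ψ.
Suppose □□ψ→□ψ is valid. Take Rxy and set V(ψ)={w : xR²w}. Then □□ψ at x, so □ψ at x, so ψ at y, i.e. ∃z(Rxz∧Rzy).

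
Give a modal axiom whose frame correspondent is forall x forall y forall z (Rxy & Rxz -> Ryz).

◇r → □◇r

A defining formula is ◇r → □◇r (the 5 axiom).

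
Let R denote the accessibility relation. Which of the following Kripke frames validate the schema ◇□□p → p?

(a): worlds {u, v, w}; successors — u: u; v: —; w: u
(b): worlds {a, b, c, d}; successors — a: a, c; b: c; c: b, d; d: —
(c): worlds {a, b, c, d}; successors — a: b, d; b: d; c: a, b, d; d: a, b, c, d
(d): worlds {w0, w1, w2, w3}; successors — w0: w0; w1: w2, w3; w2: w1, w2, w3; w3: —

Frame correspondent (Sahlqvist): ∀x ∀y (xRy → ∃w (yR²w ∧ x = w)) — i.e. a generalized confluence (Geach) condition.
(a): fails — wRu but no t with uR²t and w=t.
(b): fails — aRc but no w with cR²w and a=w.
(c): condition met.
(d): fails — w1Rw3 but no w with w3R²w and w1=w.
Valid on: (c).

(c)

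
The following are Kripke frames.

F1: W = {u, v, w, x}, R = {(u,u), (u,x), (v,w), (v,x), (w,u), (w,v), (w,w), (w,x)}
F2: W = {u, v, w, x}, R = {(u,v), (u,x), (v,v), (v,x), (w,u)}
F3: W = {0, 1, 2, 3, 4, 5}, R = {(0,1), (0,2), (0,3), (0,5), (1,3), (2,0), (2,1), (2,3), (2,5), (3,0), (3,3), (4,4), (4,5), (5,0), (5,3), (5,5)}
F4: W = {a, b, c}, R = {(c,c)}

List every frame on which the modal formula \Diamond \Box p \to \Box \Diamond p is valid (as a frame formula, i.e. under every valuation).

Frame correspondent (Sahlqvist): \forall x \forall y \forall z (Rxy \wedge Rxz \to \exists w (Ryw \wedge Rzw)) — i.e. convergence.
F1: fails — Ruu and Rux but u and x have no common successor.
F2: fails — Ruv and Rux but v and x have no common successor.
F3: satisfies the condition.
F4: satisfies the condition.

F3, F4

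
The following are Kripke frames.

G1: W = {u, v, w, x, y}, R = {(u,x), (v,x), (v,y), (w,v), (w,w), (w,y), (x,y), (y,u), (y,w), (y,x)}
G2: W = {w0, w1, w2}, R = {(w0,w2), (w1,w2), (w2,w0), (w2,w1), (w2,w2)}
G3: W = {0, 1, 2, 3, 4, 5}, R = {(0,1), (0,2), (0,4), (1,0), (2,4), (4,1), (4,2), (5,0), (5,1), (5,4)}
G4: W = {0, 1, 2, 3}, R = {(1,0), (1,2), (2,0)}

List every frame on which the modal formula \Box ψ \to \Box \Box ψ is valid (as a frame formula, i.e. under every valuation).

The schema corresponds to transitivity: \forall x \forall y \forall z (Rxy \wedge Ryz \to Rxz).
G1: fails — Ryx and Rxy but not Ryy.
G2: fails — Rw1w2 and Rw2w1 but not Rw1w1.
G3: fails — R10 and R02 but not R12.
G4: ✓.

G4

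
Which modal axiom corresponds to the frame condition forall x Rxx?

This is reflexivity; the standard corresponding axiom is T: □r → r.

□r → r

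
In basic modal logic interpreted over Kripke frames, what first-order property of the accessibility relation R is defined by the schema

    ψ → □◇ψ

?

Suppose ψ→□◇ψ is valid. Take Rxy and set V(ψ)={x}. Then ψ at x, so □◇ψ at x, so ◇ψ at y, so some z with Ryz has ψ; z=x, i.e. Ryx.
Conversely, any frame satisfying ∀x ∀y (Rxy → Ryx) validates the schema.
So the correspondent is symmetry.

symmetry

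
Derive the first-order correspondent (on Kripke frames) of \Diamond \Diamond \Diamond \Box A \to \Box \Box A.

\forall x \forall y \forall z ((x R^3 y \wedge x R^2 z) \to \exists w (yRw \wedge z = w))

This is a Sahlqvist (Geach-type) schema ◇^3□^1A → □^2◇^0A.
Minimal-valuation argument: fix x; take any y with xR^3y and any z with xR^2z. Set V(A) to the set of worlds R-reachable from y in exactly 1 step. Then □^1A holds at y, so the antecedent holds at x; validity forces ◇^0A at z, giving a w with zR^0w and yR^1w.
First-order correspondent: \forall x \forall y \forall z ((x R^3 y \wedge x R^2 z) \to \exists w (yRw \wedge z = w)).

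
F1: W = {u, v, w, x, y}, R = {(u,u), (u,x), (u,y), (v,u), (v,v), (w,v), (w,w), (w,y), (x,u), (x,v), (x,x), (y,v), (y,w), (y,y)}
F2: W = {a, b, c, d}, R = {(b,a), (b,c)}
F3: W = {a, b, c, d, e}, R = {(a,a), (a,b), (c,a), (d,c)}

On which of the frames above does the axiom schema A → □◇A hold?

none

The schema corresponds to symmetry: ∀x ∀y (Rxy → Ryx).
F1: fails — Rvu but not Ruv.
F2: fails — Rba but not Rab.
F3: fails — Rca but not Rac.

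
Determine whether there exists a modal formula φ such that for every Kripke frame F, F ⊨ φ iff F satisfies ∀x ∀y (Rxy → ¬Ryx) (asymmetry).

Modal frame validity is preserved under surjective bounded morphisms.
The 3-cycle (worlds a,b,c with a→b→c→a) is asymmetric. Mapping every world to a single reflexive point • is a surjective bounded morphism, and the reflexive point is not asymmetric (R•• but asymmetry requires ¬R••).
Hence asymmetry is not modally definable.

Not modally definable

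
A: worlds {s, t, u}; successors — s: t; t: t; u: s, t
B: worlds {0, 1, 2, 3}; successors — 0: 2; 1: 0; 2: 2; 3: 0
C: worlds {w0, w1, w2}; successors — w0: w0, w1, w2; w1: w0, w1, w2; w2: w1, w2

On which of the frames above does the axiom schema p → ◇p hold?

C

The schema corresponds to reflexivity: ∀x Rxx.
A: fails — world s does not see itself.
B: fails — world 0 does not see itself.
C: satisfies the condition.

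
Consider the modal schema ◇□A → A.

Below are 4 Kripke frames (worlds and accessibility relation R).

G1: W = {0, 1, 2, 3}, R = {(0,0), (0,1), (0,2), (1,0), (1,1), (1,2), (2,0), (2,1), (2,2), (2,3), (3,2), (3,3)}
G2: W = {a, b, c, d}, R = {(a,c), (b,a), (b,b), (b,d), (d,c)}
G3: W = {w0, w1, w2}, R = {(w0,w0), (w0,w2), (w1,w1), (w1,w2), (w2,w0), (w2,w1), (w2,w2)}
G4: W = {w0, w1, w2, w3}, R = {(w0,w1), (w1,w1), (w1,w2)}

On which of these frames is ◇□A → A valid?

Frame correspondent (Sahlqvist): ∀x ∀y (Rxy → Ryx) — i.e. symmetry.
G1: condition met.
G2: fails — Rdc but not Rcd.
G3: condition met.
G4: fails — Rw1w2 but not Rw2w1.

G1, G3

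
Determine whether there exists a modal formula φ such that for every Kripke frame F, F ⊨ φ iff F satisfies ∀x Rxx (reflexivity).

The condition is reflexivity. A defining modal formula is □r → r.
Suppose □r→r is valid. At any x set V(r)={w : Rxw}. Then □r holds at x, so r holds at x, i.e. Rxx.

Yes, by □r → r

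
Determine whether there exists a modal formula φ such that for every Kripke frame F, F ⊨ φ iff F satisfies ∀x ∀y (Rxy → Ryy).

The condition is shift-reflexivity. A defining modal formula is □(□p → p).
Suppose □(□p→p) is valid. Take Rxy and set V(p)={w : Ryw}. Then at y, □p holds; since □(□p→p) at x, □p→p at y, so p at y, i.e. Ryy.

Yes — defined by □(□p → p)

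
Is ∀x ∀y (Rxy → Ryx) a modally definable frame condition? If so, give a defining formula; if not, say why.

The condition is symmetry. A defining modal formula is p → □◇p.

Yes — defined by p → □◇p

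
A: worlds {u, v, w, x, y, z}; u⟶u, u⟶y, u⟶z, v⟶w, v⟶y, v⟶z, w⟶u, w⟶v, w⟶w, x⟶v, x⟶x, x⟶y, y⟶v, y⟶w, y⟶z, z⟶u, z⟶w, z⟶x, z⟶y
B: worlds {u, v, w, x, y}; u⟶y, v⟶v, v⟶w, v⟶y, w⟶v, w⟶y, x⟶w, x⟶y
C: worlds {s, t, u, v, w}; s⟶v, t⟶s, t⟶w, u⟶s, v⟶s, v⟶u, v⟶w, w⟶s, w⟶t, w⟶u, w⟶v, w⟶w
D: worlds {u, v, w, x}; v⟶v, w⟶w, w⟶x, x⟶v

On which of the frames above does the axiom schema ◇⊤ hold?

Frame correspondent (Sahlqvist): ∀x ∃y Rxy — i.e. seriality.
A: holds.
B: fails — world y has no successor.
C: holds.
D: fails — world u has no successor.

A, C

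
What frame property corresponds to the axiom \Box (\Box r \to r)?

shift-reflexivity

Suppose □(□r→r) is valid. Take Rxy and set V(r)={w : Ryw}. Then at y, □r holds; since □(□r→r) at x, □r→r at y, so r at y, i.e. Ryy.
The converse is a direct semantic check.
Frame condition: \forall x \forall y (Rxy \to Ryy).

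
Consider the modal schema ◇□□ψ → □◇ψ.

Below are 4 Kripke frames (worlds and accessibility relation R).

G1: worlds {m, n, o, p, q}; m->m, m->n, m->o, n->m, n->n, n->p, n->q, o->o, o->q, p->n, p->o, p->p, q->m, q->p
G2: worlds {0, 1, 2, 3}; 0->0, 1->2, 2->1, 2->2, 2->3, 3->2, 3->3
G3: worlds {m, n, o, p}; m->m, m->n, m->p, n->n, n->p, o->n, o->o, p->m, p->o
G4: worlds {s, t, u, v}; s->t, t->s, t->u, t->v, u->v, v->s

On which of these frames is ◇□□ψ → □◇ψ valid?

This is the axiom for a generalized confluence (Geach) condition; its first-order frame correspondent is ∀x ∀y ∀z ((xRy ∧ xRz) → ∃w (yR²w ∧ zRw)).
G1: holds.
G2: holds.
G3: holds.
G4: fails — tRs, tRs but no w with sR²w and sRw.
Valid on: G1, G2, G3.

G1, G2, G3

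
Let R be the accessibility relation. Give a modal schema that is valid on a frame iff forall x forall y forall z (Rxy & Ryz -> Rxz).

□s → □□s

This is transitivity; the standard corresponding axiom is 4: □s → □□s.
Suppose □s→□□s is valid. Take Rxy, Ryz and set V(s)={w : Rxw}. Then □s at x, so □□s at x, so □s at y, so s at z, i.e. Rxz.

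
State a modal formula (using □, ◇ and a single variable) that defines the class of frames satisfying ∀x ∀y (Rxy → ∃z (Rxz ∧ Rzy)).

□□p → □p

The condition is density. The C4 schema □□p → □p defines it.
Suppose □□p→□p is valid. Take Rxy and set V(p)={w : xR²w}. Then □□p at x, so □p at x, so p at y, i.e. ∃z(Rxz∧Rzy).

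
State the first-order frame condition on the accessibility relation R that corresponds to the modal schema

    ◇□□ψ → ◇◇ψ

This is a Sahlqvist (Geach-type) schema ◇^1□^2ψ → □^0◇^2ψ.
First-order correspondent: ∀x ∀y (xRy → ∃w (yR²w ∧ xR²w)).

∀x ∀y (xRy → ∃w (yR²w ∧ xR²w))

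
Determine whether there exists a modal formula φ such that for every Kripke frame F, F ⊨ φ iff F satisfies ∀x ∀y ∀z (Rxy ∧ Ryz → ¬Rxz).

If a class were modally definable it would be closed under surjective bounded morphisms (Goldblatt–Thomason).
The 5-cycle (worlds w0,w1,w2,w3,w4 with w0→w1→w2→w3→w4→w0) is intransitive. Mapping every world to a single reflexive point • is a surjective bounded morphism; the reflexive point is not intransitive (R••∧R•• but R••).
So the class is not modally definable.

Not definable by any modal formula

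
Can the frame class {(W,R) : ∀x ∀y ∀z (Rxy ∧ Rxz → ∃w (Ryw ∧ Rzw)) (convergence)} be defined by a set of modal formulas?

Yes: it is convergence, defined by the .2 schema ◇□r → □◇r.

Definable; ◇□r → □◇r defines it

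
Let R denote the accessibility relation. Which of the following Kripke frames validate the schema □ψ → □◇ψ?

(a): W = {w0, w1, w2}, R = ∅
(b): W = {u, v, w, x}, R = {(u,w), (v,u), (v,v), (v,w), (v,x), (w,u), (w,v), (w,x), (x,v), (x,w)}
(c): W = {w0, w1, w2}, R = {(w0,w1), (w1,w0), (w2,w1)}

The schema corresponds to a generalized confluence (Geach) condition: ∀x ∀z (xRz → ∃w (xRw ∧ zRw)).
(a): condition met.
(b): fails — uRw but no t with uRt and wRt.
(c): fails — w0Rw1 but no w with w0Rw and w1Rw.
Valid on: (a).

(a)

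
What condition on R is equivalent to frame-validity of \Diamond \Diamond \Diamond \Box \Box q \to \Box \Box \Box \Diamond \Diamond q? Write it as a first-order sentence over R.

This is a Sahlqvist (Geach-type) schema ◇^3□^2q → □^3◇^2q.
First-order correspondent: \forall x \forall y \forall z ((x R^3 y \wedge x R^3 z) \to \exists w (y R^2 w \wedge z R^2 w)).

\forall x \forall y \forall z ((x R^3 y \wedge x R^3 z) \to \exists w (y R^2 w \wedge z R^2 w))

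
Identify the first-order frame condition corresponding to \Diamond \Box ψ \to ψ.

symmetry

This is frame-equivalent to ψ → □◇ψ (substitute ¬ψ for ψ and contrapose).
Suppose ψ→□◇ψ is valid. Take Rxy and set V(ψ)={x}. Then ψ at x, so □◇ψ at x, so ◇ψ at y, so some z with Ryz has ψ; z=x, i.e. Ryx.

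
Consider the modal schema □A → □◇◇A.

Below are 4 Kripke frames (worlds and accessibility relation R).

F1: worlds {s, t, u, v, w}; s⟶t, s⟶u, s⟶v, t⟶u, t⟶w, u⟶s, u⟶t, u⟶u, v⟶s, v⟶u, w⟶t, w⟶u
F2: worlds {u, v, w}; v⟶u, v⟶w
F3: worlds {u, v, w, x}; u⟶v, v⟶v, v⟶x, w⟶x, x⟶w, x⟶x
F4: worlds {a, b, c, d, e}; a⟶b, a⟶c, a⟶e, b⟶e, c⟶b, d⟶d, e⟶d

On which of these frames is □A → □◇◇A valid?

F1, F3

The schema corresponds to a generalized confluence (Geach) condition: ∀x ∀z (xRz → ∃w (xRw ∧ zR²w)).
F1: satisfies the condition.
F2: fails — vRu but no t with vRt and uR²t.
F3: satisfies the condition.
F4: fails — aRb but no w with aRw and bR²w.
Valid on: F1, F3.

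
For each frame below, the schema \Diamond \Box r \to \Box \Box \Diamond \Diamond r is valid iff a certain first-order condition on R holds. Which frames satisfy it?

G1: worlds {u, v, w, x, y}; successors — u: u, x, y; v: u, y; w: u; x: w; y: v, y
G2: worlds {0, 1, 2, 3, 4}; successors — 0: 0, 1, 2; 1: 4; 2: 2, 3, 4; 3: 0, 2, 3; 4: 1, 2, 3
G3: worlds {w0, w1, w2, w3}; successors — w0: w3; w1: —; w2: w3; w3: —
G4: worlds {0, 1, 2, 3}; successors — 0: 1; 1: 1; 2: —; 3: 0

The schema corresponds to a generalized confluence (Geach) condition: \forall x \forall y \forall z ((xRy \wedge x R^2 z) \to \exists w (yRw \wedge z R^2 w)).
G1: fails — uRx, uR²v but no t with xRt and vR²t.
G2: fails — 0R1, 0R²1 but no w with 1Rw and 1R²w.
G3: condition met.
G4: condition met.

G3, G4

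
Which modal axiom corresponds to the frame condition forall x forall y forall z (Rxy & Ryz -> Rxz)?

This is transitivity; the standard corresponding axiom is 4: □p → □□p.
Suppose □p→□□p is valid. Take Rxy, Ryz and set V(p)={w : Rxw}. Then □p at x, so □□p at x, so □p at y, so p at z, i.e. Rxz.

□p → □□p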